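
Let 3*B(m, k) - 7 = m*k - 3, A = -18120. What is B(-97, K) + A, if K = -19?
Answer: -52513/3 ≈ -17504.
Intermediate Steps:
B(m, k) = 4/3 + k*m/3 (B(m, k) = 7/3 + (m*k - 3)/3 = 7/3 + (k*m - 3)/3 = 7/3 + (-3 + k*m)/3 = 7/3 + (-1 + k*m/3) = 4/3 + k*m/3)
B(-97, K) + A = (4/3 + (1/3)*(-19)*(-97)) - 18120 = (4/3 + 1843/3) - 18120 = 1847/3 - 18120 = -52513/3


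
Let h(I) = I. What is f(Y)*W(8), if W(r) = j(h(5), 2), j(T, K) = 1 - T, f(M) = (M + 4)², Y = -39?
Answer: -4900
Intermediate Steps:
f(M) = (4 + M)²
W(r) = -4 (W(r) = 1 - 1*5 = 1 - 5 = -4)
f(Y)*W(8) = (4 - 39)²*(-4) = (-35)²*(-4) = 1225*(-4) = -4900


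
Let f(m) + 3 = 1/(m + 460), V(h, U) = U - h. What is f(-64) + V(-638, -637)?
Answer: -791/396 ≈ -1.9975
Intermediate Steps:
f(m) = -3 + 1/(460 + m) (f(m) = -3 + 1/(m + 460) = -3 + 1/(460 + m))
f(-64) + V(-638, -637) = (-1379 - 3*(-64))/(460 - 64) + (-637 - 1*(-638)) = (-1379 + 192)/396 + (-637 + 638) = (1/396)*(-1187) + 1 = -1187/396 + 1 = -791/396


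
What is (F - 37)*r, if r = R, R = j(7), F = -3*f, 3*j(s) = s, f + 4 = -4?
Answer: -91/3 ≈ -30.333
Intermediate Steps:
f = -8 (f = -4 - 4 = -8)
j(s) = s/3
F = 24 (F = -3*(-8) = 24)
R = 7/3 (R = (⅓)*7 = 7/3 ≈ 2.3333)
r = 7/3 ≈ 2.3333
(F - 37)*r = (24 - 37)*(7/3) = -13*7/3 = -91/3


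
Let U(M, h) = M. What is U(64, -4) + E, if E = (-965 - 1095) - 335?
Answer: -2331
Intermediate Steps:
E = -2395 (E = -2060 - 335 = -2395)
U(64, -4) + E = 64 - 2395 = -2331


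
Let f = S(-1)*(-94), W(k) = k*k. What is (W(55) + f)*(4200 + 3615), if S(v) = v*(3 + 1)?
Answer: 26578815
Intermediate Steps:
W(k) = k²
S(v) = 4*v (S(v) = v*4 = 4*v)
f = 376 (f = (4*(-1))*(-94) = -4*(-94) = 376)
(W(55) + f)*(4200 + 3615) = (55² + 376)*(4200 + 3615) = (3025 + 376)*7815 = 3401*7815 = 26578815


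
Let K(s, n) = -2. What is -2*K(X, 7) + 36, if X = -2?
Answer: 40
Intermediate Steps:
-2*K(X, 7) + 36 = -2*(-2) + 36 = 4 + 36 = 40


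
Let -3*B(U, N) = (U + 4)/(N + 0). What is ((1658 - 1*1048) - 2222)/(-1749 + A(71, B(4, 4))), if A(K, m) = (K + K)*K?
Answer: -124/641 ≈ -0.19345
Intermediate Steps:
B(U, N) = -(4 + U)/(3*N) (B(U, N) = -(U + 4)/(3*(N + 0)) = -(4 + U)/(3*N))
A(K, m) = 2*K² (A(K, m) = (2*K)*K = 2*K²)
((1658 - 1*1048) - 2222)/(-1749 + A(71, B(4, 4))) = ((1658 - 1*1048) - 2222)/(-1749 + 2*71²) = ((1658 - 1048) - 2222)/(-1749 + 2*5041) = (610 - 2222)/(-1749 + 10082) = -1612/8333 = -1612*1/8333 = -124/641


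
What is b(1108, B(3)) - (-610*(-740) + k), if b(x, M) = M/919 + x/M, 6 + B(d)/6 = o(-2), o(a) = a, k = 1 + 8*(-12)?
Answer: -4977246679/11028 ≈ -4.5133e+5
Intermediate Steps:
k = -95 (k = 1 - 96 = -95)
B(d) = -48 (B(d) = -36 + 6*(-2) = -36 - 12 = -48)
b(x, M) = M/919 + x/M (b(x, M) = M*(1/919) + x/M = M/919 + x/M)
b(1108, B(3)) - (-610*(-740) + k) = ((1/919)*(-48) + 1108/(-48)) - (-610*(-740) - 95) = (-48/919 + 1108*(-1/48)) - (451400 - 95) = (-48/919 - 277/12) - 1*451305 = -255139/11028 - 451305 = -4977246679/11028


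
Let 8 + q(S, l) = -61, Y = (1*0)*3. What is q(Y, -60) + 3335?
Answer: 3266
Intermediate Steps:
Y = 0 (Y = 0*3 = 0)
q(S, l) = -69 (q(S, l) = -8 - 61 = -69)
q(Y, -60) + 3335 = -69 + 3335 = 3266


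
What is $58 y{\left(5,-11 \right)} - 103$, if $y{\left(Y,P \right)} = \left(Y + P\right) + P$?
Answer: $-1089$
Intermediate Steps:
$y{\left(Y,P \right)} = Y + 2 P$ ($y{\left(Y,P \right)} = \left(P + Y\right) + P = Y + 2 P$)
$58 y{\left(5,-11 \right)} - 103 = 58 \left(5 + 2 \left(-11\right)\right) - 103 = 58 \left(5 - 22\right) - 103 = 58 \left(-17\right) - 103 = -986 - 103 = -1089$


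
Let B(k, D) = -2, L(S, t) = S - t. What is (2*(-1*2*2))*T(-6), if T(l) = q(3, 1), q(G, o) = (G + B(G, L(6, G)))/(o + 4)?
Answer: -8/5 ≈ -1.6000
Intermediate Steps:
q(G, o) = (-2 + G)/(4 + o) (q(G, o) = (G - 2)/(o + 4) = (-2 + G)/(4 + o))
T(l) = ⅕ (T(l) = (-2 + 3)/(4 + 1) = 1/5 = (⅕)*1 = ⅕)
(2*(-1*2*2))*T(-6) = (2*(-1*2*2))*(⅕) = (2*(-2*2))*(⅕) = (2*(-4))*(⅕) = -8*⅕ = -8/5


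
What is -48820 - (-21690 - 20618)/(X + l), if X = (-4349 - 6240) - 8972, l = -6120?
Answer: -1253788728/25681 ≈ -48822.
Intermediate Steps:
X = -19561 (X = -10589 - 8972 = -19561)
-48820 - (-21690 - 20618)/(X + l) = -48820 - (-21690 - 20618)/(-19561 - 6120) = -48820 - (-42308)/(-25681) = -48820 - (-42308)*(-1)/25681 = -48820 - 1*42308/25681 = -48820 - 42308/25681 = -1253788728/25681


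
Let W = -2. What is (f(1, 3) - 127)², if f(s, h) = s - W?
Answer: 15376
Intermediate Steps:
f(s, h) = 2 + s (f(s, h) = s - 1*(-2) = s + 2 = 2 + s)
(f(1, 3) - 127)² = ((2 + 1) - 127)² = (3 - 127)² = (-124)² = 15376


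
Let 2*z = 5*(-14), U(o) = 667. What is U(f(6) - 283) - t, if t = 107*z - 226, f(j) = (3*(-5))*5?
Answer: 4638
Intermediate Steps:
f(j) = -75 (f(j) = -15*5 = -75)
z = -35 (z = (5*(-14))/2 = (1/2)*(-70) = -35)
t = -3971 (t = 107*(-35) - 226 = -3745 - 226 = -3971)
U(f(6) - 283) - t = 667 - 1*(-3971) = 667 + 3971 = 4638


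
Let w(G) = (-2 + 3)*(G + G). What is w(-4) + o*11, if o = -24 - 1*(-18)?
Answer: -74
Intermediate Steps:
o = -6 (o = -24 + 18 = -6)
w(G) = 2*G (w(G) = 1*(2*G) = 2*G)
w(-4) + o*11 = 2*(-4) - 6*11 = -8 - 66 = -74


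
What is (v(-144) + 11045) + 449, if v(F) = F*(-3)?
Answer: 11926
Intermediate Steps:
v(F) = -3*F
(v(-144) + 11045) + 449 = (-3*(-144) + 11045) + 449 = (432 + 11045) + 449 = 11477 + 449 = 11926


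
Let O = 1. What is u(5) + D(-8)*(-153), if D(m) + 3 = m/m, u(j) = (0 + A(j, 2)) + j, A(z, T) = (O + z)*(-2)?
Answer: 299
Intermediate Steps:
A(z, T) = -2 - 2*z (A(z, T) = (1 + z)*(-2) = -2 - 2*z)
u(j) = -2 - j (u(j) = (0 + (-2 - 2*j)) + j = (-2 - 2*j) + j = -2 - j)
D(m) = -2 (D(m) = -3 + m/m = -3 + 1 = -2)
u(5) + D(-8)*(-153) = (-2 - 1*5) - 2*(-153) = (-2 - 5) + 306 = -7 + 306 = 299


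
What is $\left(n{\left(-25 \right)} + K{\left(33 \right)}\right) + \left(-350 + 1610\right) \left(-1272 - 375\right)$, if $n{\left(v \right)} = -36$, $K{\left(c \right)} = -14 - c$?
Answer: $-2075303$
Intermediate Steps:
$\left(n{\left(-25 \right)} + K{\left(33 \right)}\right) + \left(-350 + 1610\right) \left(-1272 - 375\right) = \left(-36 - 47\right) + \left(-350 + 1610\right) \left(-1272 - 375\right) = \left(-36 - 47\right) + 1260 \left(-1647\right) = \left(-36 - 47\right) - 2075220 = -83 - 2075220 = -2075303$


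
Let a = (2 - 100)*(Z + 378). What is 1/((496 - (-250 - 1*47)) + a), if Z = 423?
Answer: -1/77705 ≈ -1.2869e-5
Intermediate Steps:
a = -78498 (a = (2 - 100)*(423 + 378) = -98*801 = -78498)
1/((496 - (-250 - 1*47)) + a) = 1/((496 - (-250 - 1*47)) - 78498) = 1/((496 - (-250 - 47)) - 78498) = 1/((496 - 1*(-297)) - 78498) = 1/((496 + 297) - 78498) = 1/(793 - 78498) = 1/(-77705) = -1/77705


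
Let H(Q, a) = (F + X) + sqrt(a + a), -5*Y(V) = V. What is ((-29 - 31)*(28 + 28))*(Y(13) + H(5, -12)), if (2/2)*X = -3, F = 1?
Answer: 15456 - 6720*I*sqrt(6) ≈ 15456.0 - 16461.0*I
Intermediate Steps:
Y(V) = -V/5
X = -3
H(Q, a) = -2 + sqrt(2)*sqrt(a) (H(Q, a) = (1 - 3) + sqrt(a + a) = -2 + sqrt(2*a) = -2 + sqrt(2)*sqrt(a))
((-29 - 31)*(28 + 28))*(Y(13) + H(5, -12)) = ((-29 - 31)*(28 + 28))*(-1/5*13 + (-2 + sqrt(2)*sqrt(-12))) = (-60*56)*(-13/5 + (-2 + sqrt(2)*(2*I*sqrt(3)))) = -3360*(-13/5 + (-2 + 2*I*sqrt(6))) = -3360*(-23/5 + 2*I*sqrt(6)) = 15456 - 6720*I*sqrt(6)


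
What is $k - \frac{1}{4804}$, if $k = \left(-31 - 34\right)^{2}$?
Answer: $\frac{20296899}{4804} \approx 4225.0$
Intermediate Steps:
$k = 4225$ ($k = \left(-65\right)^{2} = 4225$)
$k - \frac{1}{4804} = 4225 - \frac{1}{4804} = \frac{20296899}{4804}$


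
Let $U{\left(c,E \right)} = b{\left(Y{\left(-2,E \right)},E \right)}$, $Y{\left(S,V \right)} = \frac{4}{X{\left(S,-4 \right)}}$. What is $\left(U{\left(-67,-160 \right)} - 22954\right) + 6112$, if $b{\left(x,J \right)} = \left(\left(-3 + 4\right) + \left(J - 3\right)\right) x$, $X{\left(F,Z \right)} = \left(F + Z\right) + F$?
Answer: $-16761$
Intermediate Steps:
$X{\left(F,Z \right)} = Z + 2 F$
$Y{\left(S,V \right)} = \frac{4}{-4 + 2 S}$
$b{\left(x,J \right)} = x \left(-2 + J\right)$ ($b{\left(x,J \right)} = \left(1 + \left(J - 3\right)\right) x = \left(1 + \left(-3 + J\right)\right) x = \left(-2 + J\right) x = x \left(-2 + J\right)$)
$U{\left(c,E \right)} = 1 - \frac{E}{2}$ ($U{\left(c,E \right)} = \frac{2}{-2 - 2} \left(-2 + E\right) = \frac{2}{-4} \left(-2 + E\right) = 2 \left(- \frac{1}{4}\right) \left(-2 + E\right) = - \frac{-2 + E}{2} = 1 - \frac{E}{2}$)
$\left(U{\left(-67,-160 \right)} - 22954\right) + 6112 = \left(\left(1 - -80\right) - 22954\right) + 6112 = \left(\left(1 + 80\right) - 22954\right) + 6112 = \left(81 - 22954\right) + 6112 = -22873 + 6112 = -16761$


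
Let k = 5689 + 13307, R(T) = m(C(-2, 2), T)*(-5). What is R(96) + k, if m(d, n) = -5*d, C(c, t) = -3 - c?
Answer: 18971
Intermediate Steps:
R(T) = -25 (R(T) = -5*(-3 - 1*(-2))*(-5) = -5*(-3 + 2)*(-5) = -5*(-1)*(-5) = 5*(-5) = -25)
k = 18996
R(96) + k = -25 + 18996 = 18971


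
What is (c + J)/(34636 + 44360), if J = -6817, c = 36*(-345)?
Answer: -19237/78996 ≈ -0.24352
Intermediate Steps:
c = -12420
(c + J)/(34636 + 44360) = (-12420 - 6817)/(34636 + 44360) = -19237/78996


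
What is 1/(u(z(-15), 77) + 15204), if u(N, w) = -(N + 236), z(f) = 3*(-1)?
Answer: 1/14971 ≈ 6.6796e-5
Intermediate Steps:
z(f) = -3
u(N, w) = -236 - N (u(N, w) = -(236 + N) = -236 - N)
1/(u(z(-15), 77) + 15204) = 1/((-236 - 1*(-3)) + 15204) = 1/((-236 + 3) + 15204) = 1/(-233 + 15204) = 1/14971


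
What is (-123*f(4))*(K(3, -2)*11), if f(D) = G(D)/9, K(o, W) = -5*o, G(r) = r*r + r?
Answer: 45100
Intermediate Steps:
G(r) = r + r² (G(r) = r² + r = r + r²)
f(D) = D*(1 + D)/9 (f(D) = (D*(1 + D))/9 = (D*(1 + D))*(⅑) = D*(1 + D)/9)
(-123*f(4))*(K(3, -2)*11) = (-41*4*(1 + 4)/3)*(-5*3*11) = (-41*4*5/3)*(-15*11) = -123*20/9*(-165) = -820/3*(-165) = 45100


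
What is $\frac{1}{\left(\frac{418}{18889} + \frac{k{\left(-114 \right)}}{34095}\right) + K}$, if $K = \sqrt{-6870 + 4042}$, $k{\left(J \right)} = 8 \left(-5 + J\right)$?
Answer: $- \frac{1201297150895595}{586473964850942864312} - \frac{414762346458407025 i \sqrt{707}}{586473964850942864312} \approx -2.0483 \cdot 10^{-6} - 0.018804 i$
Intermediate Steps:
$k{\left(J \right)} = -40 + 8 J$
$K = 2 i \sqrt{707}$ ($K = \sqrt{-2828} = 2 i \sqrt{707} \approx 53.179 i$)
$\frac{1}{\left(\frac{418}{18889} + \frac{k{\left(-114 \right)}}{34095}\right) + K} = \frac{1}{\left(\frac{418}{18889} + \frac{-40 + 8 \left(-114\right)}{34095}\right) + 2 i \sqrt{707}} = \frac{1}{\left(418 \cdot \frac{1}{18889} + \left(-40 - 912\right) \frac{1}{34095}\right) + 2 i \sqrt{707}} = \frac{1}{\left(\frac{418}{18889} - \frac{952}{34095}\right) + 2 i \sqrt{707}} = \frac{1}{- \frac{3730618}{644020455} + 2 i \sqrt{707}}$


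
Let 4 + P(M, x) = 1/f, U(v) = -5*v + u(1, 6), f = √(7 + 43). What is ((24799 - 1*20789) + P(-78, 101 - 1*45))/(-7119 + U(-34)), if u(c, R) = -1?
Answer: -2003/3475 - √2/69500 ≈ -0.57642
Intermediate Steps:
f = 5*√2 (f = √50 = 5*√2 ≈ 7.0711)
U(v) = -1 - 5*v (U(v) = -5*v - 1 = -1 - 5*v)
P(M, x) = -4 + √2/10 (P(M, x) = -4 + 1/(5*√2) = -4 + √2/10)
((24799 - 1*20789) + P(-78, 101 - 1*45))/(-7119 + U(-34)) = ((24799 - 1*20789) + (-4 + √2/10))/(-7119 + (-1 - 5*(-34))) = ((24799 - 20789) + (-4 + √2/10))/(-7119 + (-1 + 170)) = (4010 + (-4 + √2/10))/(-7119 + 169) = (4006 + √2/10)/(-6950) = (4006 + √2/10)*(-1/6950) = -2003/3475 - √2/69500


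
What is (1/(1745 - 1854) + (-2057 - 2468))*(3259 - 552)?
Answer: -1335162782/109 ≈ -1.2249e+7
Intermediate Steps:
(1/(1745 - 1854) + (-2057 - 2468))*(3259 - 552) = (1/(-109) - 4525)*2707 = (-1/109 - 4525)*2707 = -493226/109*2707 = -1335162782/109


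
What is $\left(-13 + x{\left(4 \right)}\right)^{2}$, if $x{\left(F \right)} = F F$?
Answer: $9$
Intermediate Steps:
$x{\left(F \right)} = F^{2}$
$\left(-13 + x{\left(4 \right)}\right)^{2} = \left(-13 + 4^{2}\right)^{2} = \left(-13 + 16\right)^{2} = 3^{2} = 9$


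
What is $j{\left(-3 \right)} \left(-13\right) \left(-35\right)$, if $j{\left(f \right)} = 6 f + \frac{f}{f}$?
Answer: $-7735$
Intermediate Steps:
$j{\left(f \right)} = 1 + 6 f$ ($j{\left(f \right)} = 6 f + 1 = 1 + 6 f$)
$j{\left(-3 \right)} \left(-13\right) \left(-35\right) = \left(1 + 6 \left(-3\right)\right) \left(-13\right) \left(-35\right) = \left(1 - 18\right) \left(-13\right) \left(-35\right) = \left(-17\right) \left(-13\right) \left(-35\right) = 221 \left(-35\right) = -7735$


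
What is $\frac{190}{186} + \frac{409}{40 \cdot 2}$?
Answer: $\frac{45637}{7440} \approx 6.134$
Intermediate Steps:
$\frac{190}{186} + \frac{409}{40 \cdot 2} = 190 \cdot \frac{1}{186} + \frac{409}{80} = \frac{95}{93} + 409 \cdot \frac{1}{80} = \frac{95}{93} + \frac{409}{80} = \frac{45637}{7440}$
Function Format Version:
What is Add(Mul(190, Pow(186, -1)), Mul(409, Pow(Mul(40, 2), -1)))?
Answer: Rational(45637, 7440) ≈ 6.1340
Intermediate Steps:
Add(Mul(190, Pow(186, -1)), Mul(409, Pow(Mul(40, 2), -1))) = Add(Mul(190, Rational(1, 186)), Mul(409, Pow(80, -1))) = Add(Rational(95, 93), Mul(409, Rational(1, 80))) = Add(Rational(95, 93), Rational(409, 80)) = Rational(45637, 7440)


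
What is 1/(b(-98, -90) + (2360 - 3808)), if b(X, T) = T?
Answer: -1/1538 ≈ -0.00065020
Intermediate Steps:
1/(b(-98, -90) + (2360 - 3808)) = 1/(-90 + (2360 - 3808)) = 1/(-90 - 1448) = 1/(-1538) = -1/1538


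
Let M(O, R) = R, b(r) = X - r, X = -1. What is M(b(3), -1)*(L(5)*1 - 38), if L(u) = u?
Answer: 33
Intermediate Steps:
b(r) = -1 - r
M(b(3), -1)*(L(5)*1 - 38) = -(5*1 - 38) = -(5 - 38) = -1*(-33) = 33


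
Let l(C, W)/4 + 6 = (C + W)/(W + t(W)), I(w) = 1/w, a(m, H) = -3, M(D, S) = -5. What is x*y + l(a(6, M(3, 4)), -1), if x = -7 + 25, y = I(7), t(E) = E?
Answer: -94/7 ≈ -13.429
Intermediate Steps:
l(C, W) = -24 + 2*(C + W)/W (l(C, W) = -24 + 4*((C + W)/(W + W)) = -24 + 4*((C + W)/((2*W))) = -24 + 4*((C + W)*(1/(2*W))) = -24 + 4*((C + W)/(2*W)) = -24 + 2*(C + W)/W)
y = 1/7 ≈ 0.14286
x = 18
x*y + l(a(6, M(3, 4)), -1) = 18*(1/7) + (-22 + 2*(-3)/(-1)) = 18/7 + (-22 + 2*(-3)*(-1)) = 18/7 + (-22 + 6) = 18/7 - 16 = -94/7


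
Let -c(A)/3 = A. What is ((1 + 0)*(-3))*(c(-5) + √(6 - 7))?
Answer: -45 - 3*I ≈ -45.0 - 3.0*I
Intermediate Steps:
c(A) = -3*A
((1 + 0)*(-3))*(c(-5) + √(6 - 7)) = ((1 + 0)*(-3))*(-3*(-5) + √(6 - 7)) = (1*(-3))*(15 + √(-1)) = -3*(15 + I) = -45 - 3*I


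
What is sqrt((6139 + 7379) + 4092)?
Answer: sqrt(17610) ≈ 132.70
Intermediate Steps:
sqrt((6139 + 7379) + 4092) = sqrt(13518 + 4092) = sqrt(17610)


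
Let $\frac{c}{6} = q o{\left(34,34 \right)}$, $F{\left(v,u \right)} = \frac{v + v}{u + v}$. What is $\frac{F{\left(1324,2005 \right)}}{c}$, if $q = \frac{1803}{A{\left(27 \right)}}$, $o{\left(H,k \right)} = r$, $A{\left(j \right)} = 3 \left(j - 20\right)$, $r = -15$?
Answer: $- \frac{9268}{90032805} \approx -0.00010294$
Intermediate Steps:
$A{\left(j \right)} = -60 + 3 j$ ($A{\left(j \right)} = 3 \left(-20 + j\right) = -60 + 3 j$)
$o{\left(H,k \right)} = -15$
$q = \frac{601}{7}$ ($q = \frac{1803}{-60 + 3 \cdot 27} = \frac{1803}{-60 + 81} = \frac{1803}{21} = 1803 \cdot \frac{1}{21} = \frac{601}{7} \approx 85.857$)
$F{\left(v,u \right)} = \frac{2 v}{u + v}$
$c = - \frac{54090}{7}$ ($c = 6 \cdot \frac{601}{7} \left(-15\right) = 6 \left(- \frac{9015}{7}\right) = - \frac{54090}{7} \approx -7727.1$)
$\frac{F{\left(1324,2005 \right)}}{c} = \frac{2 \cdot 1324 \frac{1}{2005 + 1324}}{- \frac{54090}{7}} = 2 \cdot 1324 \cdot \frac{1}{3329} \left(- \frac{7}{54090}\right) = \frac{2648}{3329} \left(- \frac{7}{54090}\right) = - \frac{9268}{90032805}$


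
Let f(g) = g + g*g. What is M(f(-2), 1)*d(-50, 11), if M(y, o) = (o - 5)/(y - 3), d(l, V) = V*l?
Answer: -2200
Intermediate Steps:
f(g) = g + g²
M(y, o) = (-5 + o)/(-3 + y)
M(f(-2), 1)*d(-50, 11) = ((-5 + 1)/(-3 - 2*(1 - 2)))*(11*(-50)) = (-4/(-3 - 2*(-1)))*(-550) = (-4/(-3 + 2))*(-550) = (-4/(-1))*(-550) = -1*(-4)*(-550) = 4*(-550) = -2200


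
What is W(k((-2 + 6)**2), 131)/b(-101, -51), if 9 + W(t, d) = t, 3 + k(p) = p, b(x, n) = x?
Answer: -4/101 ≈ -0.039604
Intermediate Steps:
k(p) = -3 + p
W(t, d) = -9 + t
W(k((-2 + 6)**2), 131)/b(-101, -51) = (-9 + (-3 + (-2 + 6)**2))/(-101) = (-9 + (-3 + 4**2))*(-1/101) = (-9 + (-3 + 16))*(-1/101) = (-9 + 13)*(-1/101) = 4*(-1/101) = -4/101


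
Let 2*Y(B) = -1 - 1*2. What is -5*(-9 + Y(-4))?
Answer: 105/2 ≈ 52.500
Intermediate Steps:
Y(B) = -3/2 (Y(B) = (-1 - 1*2)/2 = (-1 - 2)/2 = (½)*(-3) = -3/2)
-5*(-9 + Y(-4)) = -5*(-9 - 3/2) = -5*(-21/2) = 105/2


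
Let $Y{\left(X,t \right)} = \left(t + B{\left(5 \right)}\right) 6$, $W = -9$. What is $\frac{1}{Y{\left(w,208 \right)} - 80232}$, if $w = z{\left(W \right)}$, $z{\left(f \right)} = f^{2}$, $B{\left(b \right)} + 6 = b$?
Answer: $- \frac{1}{78990} \approx -1.266 \cdot 10^{-5}$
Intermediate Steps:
$B{\left(b \right)} = -6 + b$
$w = 81$ ($w = \left(-9\right)^{2} = 81$)
$Y{\left(X,t \right)} = -6 + 6 t$ ($Y{\left(X,t \right)} = \left(t + \left(-6 + 5\right)\right) 6 = \left(t - 1\right) 6 = \left(-1 + t\right) 6 = -6 + 6 t$)
$\frac{1}{Y{\left(w,208 \right)} - 80232} = \frac{1}{\left(-6 + 6 \cdot 208\right) - 80232} = \frac{1}{\left(-6 + 1248\right) - 80232} = \frac{1}{1242 - 80232} = \frac{1}{-78990} = - \frac{1}{78990}$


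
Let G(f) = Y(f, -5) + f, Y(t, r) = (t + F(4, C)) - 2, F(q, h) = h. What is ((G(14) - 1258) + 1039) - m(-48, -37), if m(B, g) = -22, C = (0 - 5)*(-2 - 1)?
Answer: -156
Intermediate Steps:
C = 15 (C = -5*(-3) = 15)
Y(t, r) = 13 + t (Y(t, r) = (t + 15) - 2 = (15 + t) - 2 = 13 + t)
G(f) = 13 + 2*f (G(f) = (13 + f) + f = 13 + 2*f)
((G(14) - 1258) + 1039) - m(-48, -37) = (((13 + 2*14) - 1258) + 1039) - 1*(-22) = (((13 + 28) - 1258) + 1039) + 22 = ((41 - 1258) + 1039) + 22 = (-1217 + 1039) + 22 = -178 + 22 = -156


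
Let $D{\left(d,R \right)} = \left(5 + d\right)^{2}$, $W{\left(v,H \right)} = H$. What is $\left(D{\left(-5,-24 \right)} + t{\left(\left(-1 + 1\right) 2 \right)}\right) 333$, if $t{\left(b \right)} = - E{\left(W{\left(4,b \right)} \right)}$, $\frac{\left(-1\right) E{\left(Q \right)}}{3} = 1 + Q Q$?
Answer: $999$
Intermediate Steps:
$E{\left(Q \right)} = -3 - 3 Q^{2}$ ($E{\left(Q \right)} = - 3 \left(1 + Q Q\right) = - 3 \left(1 + Q^{2}\right) = -3 - 3 Q^{2}$)
$t{\left(b \right)} = 3 + 3 b^{2}$ ($t{\left(b \right)} = - (-3 - 3 b^{2}) = 3 + 3 b^{2}$)
$\left(D{\left(-5,-24 \right)} + t{\left(\left(-1 + 1\right) 2 \right)}\right) 333 = \left(\left(5 - 5\right)^{2} + \left(3 + 3 \left(\left(-1 + 1\right) 2\right)^{2}\right)\right) 333 = \left(0^{2} + \left(3 + 3 \left(0 \cdot 2\right)^{2}\right)\right) 333 = \left(0 + \left(3 + 3 \cdot 0^{2}\right)\right) 333 = \left(0 + \left(3 + 3 \cdot 0\right)\right) 333 = \left(0 + \left(3 + 0\right)\right) 333 = \left(0 + 3\right) 333 = 3 \cdot 333 = 999$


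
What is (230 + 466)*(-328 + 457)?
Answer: 89784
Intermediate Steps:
(230 + 466)*(-328 + 457) = 696*129 = 89784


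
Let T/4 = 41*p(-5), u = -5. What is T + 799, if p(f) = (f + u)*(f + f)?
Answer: 17199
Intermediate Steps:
p(f) = 2*f*(-5 + f) (p(f) = (f - 5)*(f + f) = (-5 + f)*(2*f) = 2*f*(-5 + f))
T = 16400 (T = 4*(41*(2*(-5)*(-5 - 5))) = 4*(41*(2*(-5)*(-10))) = 4*(41*100) = 4*4100 = 16400)
T + 799 = 16400 + 799 = 17199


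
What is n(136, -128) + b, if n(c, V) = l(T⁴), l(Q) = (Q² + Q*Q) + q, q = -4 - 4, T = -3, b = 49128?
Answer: 62242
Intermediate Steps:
q = -8
l(Q) = -8 + 2*Q² (l(Q) = (Q² + Q*Q) - 8 = (Q² + Q²) - 8 = 2*Q² - 8 = -8 + 2*Q²)
n(c, V) = 13114 (n(c, V) = -8 + 2*((-3)⁴)² = -8 + 2*81² = -8 + 2*6561 = -8 + 13122 = 13114)
n(136, -128) + b = 13114 + 49128 = 62242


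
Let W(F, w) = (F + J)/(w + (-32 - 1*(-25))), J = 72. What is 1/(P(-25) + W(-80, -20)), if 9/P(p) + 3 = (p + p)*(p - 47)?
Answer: 32373/9673 ≈ 3.3467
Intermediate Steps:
W(F, w) = (72 + F)/(-7 + w) (W(F, w) = (F + 72)/(w + (-32 - 1*(-25))) = (72 + F)/(w + (-32 + 25)) = (72 + F)/(w - 7) = (72 + F)/(-7 + w))
P(p) = 9/(-3 + 2*p*(-47 + p)) (P(p) = 9/(-3 + (p + p)*(p - 47)) = 9/(-3 + (2*p)*(-47 + p)) = 9/(-3 + 2*p*(-47 + p)))
1/(P(-25) + W(-80, -20)) = 1/(9/(-3 - 94*(-25) + 2*(-25)²) + (72 - 80)/(-7 - 20)) = 1/(9/(-3 + 2350 + 2*625) - 8/(-27)) = 1/(9/(-3 + 2350 + 1250) - 1/27*(-8)) = 1/(9/3597 + 8/27) = 1/(9*(1/3597) + 8/27) = 1/(3/1199 + 8/27) = 1/(9673/32373) = 32373/9673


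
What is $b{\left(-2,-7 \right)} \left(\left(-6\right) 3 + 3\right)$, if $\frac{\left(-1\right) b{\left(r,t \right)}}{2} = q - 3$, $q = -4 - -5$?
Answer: $-60$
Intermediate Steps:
$q = 1$ ($q = -4 + 5 = 1$)
$b{\left(r,t \right)} = 4$ ($b{\left(r,t \right)} = - 2 \left(1 - 3\right) = \left(-2\right) \left(-2\right) = 4$)
$b{\left(-2,-7 \right)} \left(\left(-6\right) 3 + 3\right) = 4 \left(\left(-6\right) 3 + 3\right) = 4 \left(-18 + 3\right) = 4 \left(-15\right) = -60$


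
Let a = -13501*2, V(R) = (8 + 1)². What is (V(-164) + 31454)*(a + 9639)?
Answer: -547542205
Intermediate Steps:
V(R) = 81 (V(R) = 9² = 81)
a = -27002
(V(-164) + 31454)*(a + 9639) = (81 + 31454)*(-27002 + 9639) = 31535*(-17363) = -547542205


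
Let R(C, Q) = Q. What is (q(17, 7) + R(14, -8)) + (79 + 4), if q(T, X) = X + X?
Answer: 89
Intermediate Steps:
q(T, X) = 2*X
(q(17, 7) + R(14, -8)) + (79 + 4) = (2*7 - 8) + (79 + 4) = (14 - 8) + 83 = 6 + 83 = 89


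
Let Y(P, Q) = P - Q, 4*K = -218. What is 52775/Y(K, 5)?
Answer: -105550/119 ≈ -886.97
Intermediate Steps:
K = -109/2 (K = (1/4)*(-218) = -109/2 ≈ -54.500)
52775/Y(K, 5) = 52775/(-109/2 - 1*5) = 52775/(-109/2 - 5) = 52775/(-119/2) = 52775*(-2/119) = -105550/119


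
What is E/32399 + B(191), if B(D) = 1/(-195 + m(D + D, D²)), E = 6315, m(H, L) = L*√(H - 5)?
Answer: 243727643631345/1250440524191056 + 36481*√377/501735449072 ≈ 0.19491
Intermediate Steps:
m(H, L) = L*√(-5 + H)
B(D) = 1/(-195 + D²*√(-5 + 2*D)) (B(D) = 1/(-195 + D²*√(-5 + (D + D))) = 1/(-195 + D²*√(-5 + 2*D)))
E/32399 + B(191) = 6315/32399 + 1/(-195 + 191²*√(-5 + 2*191)) = 6315*(1/32399) + 1/(-195 + 36481*√(-5 + 382)) = 6315/32399 + 1/(-195 + 36481*√377)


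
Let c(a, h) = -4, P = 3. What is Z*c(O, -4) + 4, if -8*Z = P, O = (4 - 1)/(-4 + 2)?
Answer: 11/2 ≈ 5.5000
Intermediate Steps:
O = -3/2 (O = 3/(-2) = 3*(-1/2) = -3/2 ≈ -1.5000)
Z = -3/8 (Z = -1/8*3 = -3/8 ≈ -0.37500)
Z*c(O, -4) + 4 = -3/8*(-4) + 4 = 3/2 + 4 = 11/2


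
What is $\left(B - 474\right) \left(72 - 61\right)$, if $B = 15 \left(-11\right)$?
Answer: $-7029$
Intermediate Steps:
$B = -165$
$\left(B - 474\right) \left(72 - 61\right) = \left(-165 - 474\right) \left(72 - 61\right) = \left(-639\right) 11 = -7029$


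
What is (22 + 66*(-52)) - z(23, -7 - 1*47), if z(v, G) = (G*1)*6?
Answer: -3086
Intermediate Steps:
z(v, G) = 6*G (z(v, G) = G*6 = 6*G)
(22 + 66*(-52)) - z(23, -7 - 1*47) = (22 + 66*(-52)) - 6*(-7 - 1*47) = (22 - 3432) - 6*(-7 - 47) = -3410 - 6*(-54) = -3410 - 1*(-324) = -3410 + 324 = -3086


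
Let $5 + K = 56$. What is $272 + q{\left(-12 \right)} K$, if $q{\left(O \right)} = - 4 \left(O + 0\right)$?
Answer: $2720$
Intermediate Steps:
$K = 51$ ($K = -5 + 56 = 51$)
$q{\left(O \right)} = - 4 O$
$272 + q{\left(-12 \right)} K = 272 + \left(-4\right) \left(-12\right) 51 = 272 + 48 \cdot 51 = 272 + 2448 = 2720$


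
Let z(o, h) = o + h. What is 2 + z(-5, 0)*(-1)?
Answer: 7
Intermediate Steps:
z(o, h) = h + o
2 + z(-5, 0)*(-1) = 2 + (0 - 5)*(-1) = 2 - 5*(-1) = 2 + 5 = 7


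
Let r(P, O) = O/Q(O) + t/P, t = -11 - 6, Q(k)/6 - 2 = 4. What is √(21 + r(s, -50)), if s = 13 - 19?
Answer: √202/3 ≈ 4.7376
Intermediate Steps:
Q(k) = 36 (Q(k) = 12 + 6*4 = 12 + 24 = 36)
t = -17
s = -6
r(P, O) = -17/P + O/36 (r(P, O) = O/36 - 17/P = -17/P + O/36)
√(21 + r(s, -50)) = √(21 + (-17/(-6) + (1/36)*(-50))) = √(21 + (-17*(-⅙) - 25/18)) = √(21 + (17/6 - 25/18)) = √(21 + 13/9) = √(202/9) = √202/3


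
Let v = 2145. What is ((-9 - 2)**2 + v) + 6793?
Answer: 9059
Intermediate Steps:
((-9 - 2)**2 + v) + 6793 = ((-9 - 2)**2 + 2145) + 6793 = ((-11)**2 + 2145) + 6793 = (121 + 2145) + 6793 = 2266 + 6793 = 9059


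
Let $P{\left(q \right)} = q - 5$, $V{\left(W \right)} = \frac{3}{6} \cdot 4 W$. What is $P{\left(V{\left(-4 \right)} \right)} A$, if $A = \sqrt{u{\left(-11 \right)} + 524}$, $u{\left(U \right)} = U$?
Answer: $- 39 \sqrt{57} \approx -294.44$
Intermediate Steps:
$V{\left(W \right)} = 2 W$ ($V{\left(W \right)} = 3 \cdot \frac{1}{6} \cdot 4 W = \frac{1}{2} \cdot 4 W = 2 W$)
$A = 3 \sqrt{57}$ ($A = \sqrt{-11 + 524} = \sqrt{513} = 3 \sqrt{57} \approx 22.65$)
$P{\left(q \right)} = -5 + q$ ($P{\left(q \right)} = q - 5 = -5 + q$)
$P{\left(V{\left(-4 \right)} \right)} A = \left(-5 + 2 \left(-4\right)\right) 3 \sqrt{57} = \left(-5 - 8\right) 3 \sqrt{57} = - 13 \cdot 3 \sqrt{57} = - 39 \sqrt{57}$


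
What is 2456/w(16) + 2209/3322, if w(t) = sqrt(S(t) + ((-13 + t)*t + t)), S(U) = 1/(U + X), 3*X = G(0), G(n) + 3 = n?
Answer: 2209/3322 + 2456*sqrt(15)/31 ≈ 307.51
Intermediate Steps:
G(n) = -3 + n
X = -1 (X = (-3 + 0)/3 = (1/3)*(-3) = -1)
S(U) = 1/(-1 + U) (S(U) = 1/(U - 1) = 1/(-1 + U))
w(t) = sqrt(t + 1/(-1 + t) + t*(-13 + t)) (w(t) = sqrt(1/(-1 + t) + ((-13 + t)*t + t)) = sqrt(1/(-1 + t) + (t*(-13 + t) + t)) = sqrt(1/(-1 + t) + (t + t*(-13 + t))) = sqrt(t + 1/(-1 + t) + t*(-13 + t)))
2456/w(16) + 2209/3322 = 2456/(sqrt((1 + 16*(-1 + 16)*(-12 + 16))/(-1 + 16))) + 2209/3322 = 2456/(sqrt((1 + 16*15*4)/15)) + 2209*(1/3322) = 2456/(sqrt((1 + 960)/15)) + 2209/3322 = 2456/(sqrt((1/15)*961)) + 2209/3322 = 2456/(sqrt(961/15)) + 2209/3322 = 2456/((31*sqrt(15)/15)) + 2209/3322 = 2456*(sqrt(15)/31) + 2209/3322 = 2456*sqrt(15)/31 + 2209/3322 = 2209/3322 + 2456*sqrt(15)/31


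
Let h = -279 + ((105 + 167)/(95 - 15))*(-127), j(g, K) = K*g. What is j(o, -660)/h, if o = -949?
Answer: -1565850/1777 ≈ -881.18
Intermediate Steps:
h = -3554/5 (h = -279 + (272/80)*(-127) = -279 + (272*(1/80))*(-127) = -279 + (17/5)*(-127) = -279 - 2159/5 = -3554/5 ≈ -710.80)
j(o, -660)/h = (-660*(-949))/(-3554/5) = 626340*(-5/3554) = -1565850/1777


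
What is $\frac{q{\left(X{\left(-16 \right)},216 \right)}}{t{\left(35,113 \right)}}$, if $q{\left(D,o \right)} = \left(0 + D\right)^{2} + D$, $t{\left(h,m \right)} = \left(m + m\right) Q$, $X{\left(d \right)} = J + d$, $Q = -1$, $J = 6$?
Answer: $- \frac{45}{113} \approx -0.39823$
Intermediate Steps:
$X{\left(d \right)} = 6 + d$
$t{\left(h,m \right)} = - 2 m$ ($t{\left(h,m \right)} = \left(m + m\right) \left(-1\right) = 2 m \left(-1\right) = - 2 m$)
$q{\left(D,o \right)} = D + D^{2}$ ($q{\left(D,o \right)} = D^{2} + D = D + D^{2}$)
$\frac{q{\left(X{\left(-16 \right)},216 \right)}}{t{\left(35,113 \right)}} = \frac{\left(6 - 16\right) \left(1 + \left(6 - 16\right)\right)}{\left(-2\right) 113} = \frac{\left(-10\right) \left(1 - 10\right)}{-226} = \left(-10\right) \left(-9\right) \left(- \frac{1}{226}\right) = 90 \left(- \frac{1}{226}\right) = - \frac{45}{113}$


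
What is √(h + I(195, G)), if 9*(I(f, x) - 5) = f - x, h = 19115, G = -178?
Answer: √172453/3 ≈ 138.42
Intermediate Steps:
I(f, x) = 5 - x/9 + f/9 (I(f, x) = 5 + (f - x)/9 = 5 + (-x/9 + f/9) = 5 - x/9 + f/9)
√(h + I(195, G)) = √(19115 + (5 - ⅑*(-178) + (⅑)*195)) = √(19115 + (5 + 178/9 + 65/3)) = √(19115 + 418/9) = √(172453/9) = √172453/3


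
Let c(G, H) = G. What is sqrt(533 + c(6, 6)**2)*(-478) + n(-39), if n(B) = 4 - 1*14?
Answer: -10 - 478*sqrt(569) ≈ -11412.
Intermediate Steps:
n(B) = -10 (n(B) = 4 - 14 = -10)
sqrt(533 + c(6, 6)**2)*(-478) + n(-39) = sqrt(533 + 6**2)*(-478) - 10 = sqrt(533 + 36)*(-478) - 10 = sqrt(569)*(-478) - 10 = -478*sqrt(569) - 10 = -10 - 478*sqrt(569)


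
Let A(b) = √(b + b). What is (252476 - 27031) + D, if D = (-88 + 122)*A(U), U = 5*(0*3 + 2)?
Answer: 225445 + 68*√5 ≈ 2.2560e+5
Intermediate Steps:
U = 10 (U = 5*(0 + 2) = 5*2 = 10)
A(b) = √2*√b (A(b) = √(2*b) = √2*√b)
D = 68*√5 (D = (-88 + 122)*(√2*√10) = 34*(2*√5) = 68*√5 ≈ 152.05)
(252476 - 27031) + D = (252476 - 27031) + 68*√5 = 225445 + 68*√5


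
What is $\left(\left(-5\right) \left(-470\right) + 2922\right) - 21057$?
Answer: $-15785$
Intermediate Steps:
$\left(\left(-5\right) \left(-470\right) + 2922\right) - 21057 = \left(2350 + 2922\right) - 21057 = 5272 - 21057 = -15785$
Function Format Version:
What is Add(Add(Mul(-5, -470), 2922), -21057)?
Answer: -15785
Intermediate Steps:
Add(Add(Mul(-5, -470), 2922), -21057) = Add(Add(2350, 2922), -21057) = Add(5272, -21057) = -15785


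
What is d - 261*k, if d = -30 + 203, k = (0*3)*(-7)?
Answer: 173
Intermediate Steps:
k = 0 (k = 0*(-7) = 0)
d = 173
d - 261*k = 173 - 261*0 = 173 + 0 = 173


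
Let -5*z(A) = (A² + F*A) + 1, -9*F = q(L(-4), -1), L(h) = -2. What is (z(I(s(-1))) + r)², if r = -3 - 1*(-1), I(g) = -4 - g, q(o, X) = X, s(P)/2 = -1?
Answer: 17689/2025 ≈ 8.7353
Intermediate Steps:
s(P) = -2 (s(P) = 2*(-1) = -2)
F = ⅑ (F = -⅑*(-1) = ⅑ ≈ 0.11111)
z(A) = -⅕ - A²/5 - A/45 (z(A) = -((A² + A/9) + 1)/5 = -(1 + A² + A/9)/5 = -⅕ - A²/5 - A/45)
r = -2 (r = -3 + 1 = -2)
(z(I(s(-1))) + r)² = ((-⅕ - (-4 - 1*(-2))²/5 - (-4 - 1*(-2))/45) - 2)² = ((-⅕ - (-4 + 2)²/5 - (-4 + 2)/45) - 2)² = ((-⅕ - ⅕*(-2)² - 1/45*(-2)) - 2)² = ((-⅕ - ⅕*4 + 2/45) - 2)² = ((-⅕ - ⅘ + 2/45) - 2)² = (-43/45 - 2)² = (-133/45)² = 17689/2025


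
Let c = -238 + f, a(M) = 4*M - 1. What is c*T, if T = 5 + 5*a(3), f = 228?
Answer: -600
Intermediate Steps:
a(M) = -1 + 4*M
T = 60 (T = 5 + 5*(-1 + 4*3) = 5 + 5*(-1 + 12) = 5 + 5*11 = 5 + 55 = 60)
c = -10 (c = -238 + 228 = -10)
c*T = -10*60 = -600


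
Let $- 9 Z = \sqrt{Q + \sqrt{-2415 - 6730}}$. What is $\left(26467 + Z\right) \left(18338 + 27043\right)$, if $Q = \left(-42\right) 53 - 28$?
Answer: $1201098927 - \frac{15127 \sqrt{-2254 + i \sqrt{9145}}}{3} \approx 1.2011 \cdot 10^{9} - 2.3945 \cdot 10^{5} i$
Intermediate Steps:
$Q = -2254$ ($Q = -2226 - 28 = -2254$)
$Z = - \frac{\sqrt{-2254 + i \sqrt{9145}}}{9}$ ($Z = - \frac{\sqrt{-2254 + \sqrt{-2415 - 6730}}}{9} = - \frac{\sqrt{-2254 + \sqrt{-9145}}}{9} = - \frac{\sqrt{-2254 + i \sqrt{9145}}}{9} \approx -0.11188 - 5.2763 i$)
$\left(26467 + Z\right) \left(18338 + 27043\right) = \left(26467 - \frac{\sqrt{-2254 + i \sqrt{9145}}}{9}\right) \left(18338 + 27043\right) = \left(26467 - \frac{\sqrt{-2254 + i \sqrt{9145}}}{9}\right) 45381 = 1201098927 - \frac{15127 \sqrt{-2254 + i \sqrt{9145}}}{3}$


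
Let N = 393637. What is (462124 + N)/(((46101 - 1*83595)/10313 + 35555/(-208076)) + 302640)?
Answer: 63323002736092/22393907306209 ≈ 2.8277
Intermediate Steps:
(462124 + N)/(((46101 - 1*83595)/10313 + 35555/(-208076)) + 302640) = (462124 + 393637)/(((46101 - 1*83595)/10313 + 35555/(-208076)) + 302640) = 855761/(((46101 - 83595)*(1/10313) + 35555*(-1/208076)) + 302640) = 855761/((-37494*1/10313 - 35555/208076) + 302640) = 855761/((-37494/10313 - 35555/208076) + 302640) = 855761/(-8168280259/2145887788 + 302640) = 855761/(649423311880061/2145887788) = 855761*(2145887788/649423311880061) = 63323002736092/22393907306209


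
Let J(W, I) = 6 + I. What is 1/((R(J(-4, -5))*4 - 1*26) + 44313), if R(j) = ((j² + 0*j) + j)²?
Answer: 1/44303 ≈ 2.2572e-5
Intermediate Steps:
R(j) = (j + j²)² (R(j) = ((j² + 0) + j)² = (j² + j)² = (j + j²)²)
1/((R(J(-4, -5))*4 - 1*26) + 44313) = 1/((((6 - 5)²*(1 + (6 - 5))²)*4 - 1*26) + 44313) = 1/(((1²*(1 + 1)²)*4 - 26) + 44313) = 1/(((1*2²)*4 - 26) + 44313) = 1/(((1*4)*4 - 26) + 44313) = 1/((4*4 - 26) + 44313) = 1/((16 - 26) + 44313) = 1/(-10 + 44313) = 1/44303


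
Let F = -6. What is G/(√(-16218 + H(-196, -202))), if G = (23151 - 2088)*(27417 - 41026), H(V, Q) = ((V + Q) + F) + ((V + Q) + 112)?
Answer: 95548789*I*√4227/2818 ≈ 2.2045e+6*I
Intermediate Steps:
H(V, Q) = 106 + 2*Q + 2*V (H(V, Q) = ((V + Q) - 6) + ((V + Q) + 112) = ((Q + V) - 6) + ((Q + V) + 112) = (-6 + Q + V) + (112 + Q + V) = 106 + 2*Q + 2*V)
G = -286646367 (G = 21063*(-13609) = -286646367)
G/(√(-16218 + H(-196, -202))) = -286646367/√(-16218 + (106 + 2*(-202) + 2*(-196))) = -286646367/√(-16218 + (106 - 404 - 392)) = -286646367/√(-16218 - 690) = -286646367*(-I*√4227/8454) = -(-95548789)*I*√4227/2818 = 95548789*I*√4227/2818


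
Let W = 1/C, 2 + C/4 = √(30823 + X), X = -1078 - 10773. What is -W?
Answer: -1/37936 - 3*√527/37936 ≈ -0.0018418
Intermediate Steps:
X = -11851
C = -8 + 24*√527 (C = -8 + 4*√(30823 - 11851) = -8 + 4*√18972 = -8 + 4*(6*√527) = -8 + 24*√527 ≈ 542.96)
W = 1/(-8 + 24*√527) ≈ 0.0018418
-W = -(1/37936 + 3*√527/37936) = -1/37936 - 3*√527/37936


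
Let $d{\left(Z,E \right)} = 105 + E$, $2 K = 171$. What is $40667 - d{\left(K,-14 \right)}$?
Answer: $40576$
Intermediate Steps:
$K = \frac{171}{2}$ ($K = \frac{1}{2} \cdot 171 = \frac{171}{2} \approx 85.5$)
$40667 - d{\left(K,-14 \right)} = 40667 - \left(105 - 14\right) = 40667 - 91 = 40576$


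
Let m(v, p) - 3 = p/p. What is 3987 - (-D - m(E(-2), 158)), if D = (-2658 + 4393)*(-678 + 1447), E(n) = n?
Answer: 1338206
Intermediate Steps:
m(v, p) = 4 (m(v, p) = 3 + p/p = 3 + 1 = 4)
D = 1334215 (D = 1735*769 = 1334215)
3987 - (-D - m(E(-2), 158)) = 3987 - (-1*1334215 - 1*4) = 3987 - (-1334215 - 4) = 3987 - 1*(-1334219) = 3987 + 1334219 = 1338206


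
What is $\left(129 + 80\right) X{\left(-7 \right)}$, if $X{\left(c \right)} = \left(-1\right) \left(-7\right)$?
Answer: $1463$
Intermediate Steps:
$X{\left(c \right)} = 7$
$\left(129 + 80\right) X{\left(-7 \right)} = \left(129 + 80\right) 7 = 209 \cdot 7 = 1463$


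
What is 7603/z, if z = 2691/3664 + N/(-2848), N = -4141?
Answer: 4958615776/1427287 ≈ 3474.2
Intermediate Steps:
z = 1427287/652192 (z = 2691/3664 - 4141/(-2848) = 2691*(1/3664) - 4141*(-1/2848) = 2691/3664 + 4141/2848 = 1427287/652192 ≈ 2.1884)
7603/z = 7603/(1427287/652192) = 7603*(652192/1427287) = 4958615776/1427287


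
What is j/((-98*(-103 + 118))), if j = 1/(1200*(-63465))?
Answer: 1/111952260000 ≈ 8.9324e-12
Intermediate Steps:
j = -1/76158000 (j = (1/1200)*(-1/63465) = -1/76158000 ≈ -1.3131e-8)
j/((-98*(-103 + 118))) = -(-1/(98*(-103 + 118)))/76158000 = -1/(76158000*((-98*15))) = -1/76158000/(-1470) = -1/76158000*(-1/1470) = 1/111952260000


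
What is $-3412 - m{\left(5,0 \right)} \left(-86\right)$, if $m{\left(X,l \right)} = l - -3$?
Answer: $-3154$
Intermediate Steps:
$m{\left(X,l \right)} = 3 + l$ ($m{\left(X,l \right)} = l + 3 = 3 + l$)
$-3412 - m{\left(5,0 \right)} \left(-86\right) = -3412 - \left(3 + 0\right) \left(-86\right) = -3412 - 3 \left(-86\right) = -3412 - -258 = -3412 + 258 = -3154$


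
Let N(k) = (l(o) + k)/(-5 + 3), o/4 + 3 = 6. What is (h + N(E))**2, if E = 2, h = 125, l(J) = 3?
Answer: 60025/4 ≈ 15006.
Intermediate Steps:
o = 12 (o = -12 + 4*6 = -12 + 24 = 12)
N(k) = -3/2 - k/2 (N(k) = (3 + k)/(-5 + 3) = (3 + k)/(-2) = (3 + k)*(-1/2) = -3/2 - k/2)
(h + N(E))**2 = (125 + (-3/2 - 1/2*2))**2 = (125 + (-3/2 - 1))**2 = (125 - 5/2)**2 = (245/2)**2 = 60025/4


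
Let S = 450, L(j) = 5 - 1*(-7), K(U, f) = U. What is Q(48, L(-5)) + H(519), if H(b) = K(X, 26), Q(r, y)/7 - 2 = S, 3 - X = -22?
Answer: 3189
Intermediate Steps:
X = 25 (X = 3 - 1*(-22) = 3 + 22 = 25)
L(j) = 12 (L(j) = 5 + 7 = 12)
Q(r, y) = 3164 (Q(r, y) = 14 + 7*450 = 14 + 3150 = 3164)
H(b) = 25
Q(48, L(-5)) + H(519) = 3164 + 25 = 3189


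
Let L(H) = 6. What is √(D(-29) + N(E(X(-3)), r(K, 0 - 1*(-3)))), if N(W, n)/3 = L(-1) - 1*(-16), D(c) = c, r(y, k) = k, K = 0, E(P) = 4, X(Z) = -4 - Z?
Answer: √37 ≈ 6.0828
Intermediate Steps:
N(W, n) = 66 (N(W, n) = 3*(6 - 1*(-16)) = 3*(6 + 16) = 3*22 = 66)
√(D(-29) + N(E(X(-3)), r(K, 0 - 1*(-3)))) = √(-29 + 66) = √37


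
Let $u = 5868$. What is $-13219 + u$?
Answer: $-7351$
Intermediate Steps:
$-13219 + u = -13219 + 5868 = -7351$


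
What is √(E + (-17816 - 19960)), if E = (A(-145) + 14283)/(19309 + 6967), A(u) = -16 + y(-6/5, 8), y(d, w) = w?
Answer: I*√6520309921669/13138 ≈ 194.36*I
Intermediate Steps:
A(u) = -8 (A(u) = -16 + 8 = -8)
E = 14275/26276 (E = (-8 + 14283)/(19309 + 6967) = 14275/26276 ≈ 0.54327)
√(E + (-17816 - 19960)) = √(14275/26276 + (-17816 - 19960)) = √(14275/26276 - 37776) = √(-992587901/26276) = I*√6520309921669/13138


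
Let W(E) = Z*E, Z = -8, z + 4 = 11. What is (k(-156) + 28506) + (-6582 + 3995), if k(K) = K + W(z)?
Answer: 25707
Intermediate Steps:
z = 7 (z = -4 + 11 = 7)
W(E) = -8*E
k(K) = -56 + K (k(K) = K - 8*7 = K - 56 = -56 + K)
(k(-156) + 28506) + (-6582 + 3995) = ((-56 - 156) + 28506) + (-6582 + 3995) = (-212 + 28506) - 2587 = 28294 - 2587 = 25707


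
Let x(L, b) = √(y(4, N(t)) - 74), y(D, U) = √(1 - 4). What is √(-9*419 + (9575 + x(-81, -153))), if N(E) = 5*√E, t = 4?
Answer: √(5804 + √(-74 + I*√3)) ≈ 76.185 + 0.0565*I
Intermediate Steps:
y(D, U) = I*√3 (y(D, U) = √(-3) = I*√3)
x(L, b) = √(-74 + I*√3) (x(L, b) = √(I*√3 - 74) = √(-74 + I*√3))
√(-9*419 + (9575 + x(-81, -153))) = √(-9*419 + (9575 + √(-74 + I*√3))) = √(-3771 + (9575 + √(-74 + I*√3))) = √(5804 + √(-74 + I*√3))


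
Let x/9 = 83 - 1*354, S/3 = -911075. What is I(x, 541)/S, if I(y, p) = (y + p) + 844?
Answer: 1054/2733225 ≈ 0.00038562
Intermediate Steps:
S = -2733225 (S = 3*(-911075) = -2733225)
x = -2439 (x = 9*(83 - 1*354) = 9*(83 - 354) = 9*(-271) = -2439)
I(y, p) = 844 + p + y (I(y, p) = (p + y) + 844 = 844 + p + y)
I(x, 541)/S = (844 + 541 - 2439)/(-2733225) = -1054*(-1/2733225) = 1054/2733225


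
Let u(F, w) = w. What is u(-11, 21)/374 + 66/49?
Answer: 25713/18326 ≈ 1.4031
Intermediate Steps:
u(-11, 21)/374 + 66/49 = 21/374 + 66/49 = 25713/18326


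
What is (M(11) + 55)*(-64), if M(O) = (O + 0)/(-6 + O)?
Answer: -18304/5 ≈ -3660.8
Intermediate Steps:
M(O) = O/(-6 + O)
(M(11) + 55)*(-64) = (11/(-6 + 11) + 55)*(-64) = (11/5 + 55)*(-64) = (286/5)*(-64) = -18304/5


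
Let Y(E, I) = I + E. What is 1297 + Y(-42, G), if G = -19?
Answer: 1236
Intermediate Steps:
Y(E, I) = E + I
1297 + Y(-42, G) = 1297 + (-42 - 19) = 1297 - 61 = 1236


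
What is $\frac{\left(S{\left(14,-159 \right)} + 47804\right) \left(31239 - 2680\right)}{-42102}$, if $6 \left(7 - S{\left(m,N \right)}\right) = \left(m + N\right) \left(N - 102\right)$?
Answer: $- \frac{263399657}{9356} \approx -28153.0$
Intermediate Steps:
$S{\left(m,N \right)} = 7 - \frac{\left(-102 + N\right) \left(N + m\right)}{6}$ ($S{\left(m,N \right)} = 7 - \frac{\left(m + N\right) \left(N - 102\right)}{6} = 7 - \frac{\left(N + m\right) \left(-102 + N\right)}{6} = 7 - \frac{\left(-102 + N\right) \left(N + m\right)}{6}$)
$\frac{\left(S{\left(14,-159 \right)} + 47804\right) \left(31239 - 2680\right)}{-42102} = \frac{\left(\left(7 + 17 \left(-159\right) + 17 \cdot 14 - \frac{\left(-159\right)^{2}}{6} - \left(- \frac{53}{2}\right) 14\right) + 47804\right) \left(31239 - 2680\right)}{-42102} = \left(\left(7 - 2703 + 238 - \frac{8427}{2} + 371\right) + 47804\right) 28559 \left(- \frac{1}{42102}\right) = \left(- \frac{12601}{2} + 47804\right) 28559 \left(- \frac{1}{42102}\right) = \frac{83007}{2} \cdot 28559 \left(- \frac{1}{42102}\right) = \frac{2370596913}{2} \left(- \frac{1}{42102}\right) = - \frac{263399657}{9356}$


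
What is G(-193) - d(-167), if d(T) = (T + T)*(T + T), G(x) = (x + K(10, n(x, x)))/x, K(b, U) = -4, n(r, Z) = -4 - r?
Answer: -21530111/193 ≈ -1.1156e+5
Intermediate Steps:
G(x) = (-4 + x)/x (G(x) = (x - 4)/x = (-4 + x)/x)
d(T) = 4*T**2 (d(T) = (2*T)*(2*T) = 4*T**2)
G(-193) - d(-167) = (-4 - 193)/(-193) - 4*(-167)**2 = -1/193*(-197) - 4*27889 = 197/193 - 1*111556 = 197/193 - 111556 = -21530111/193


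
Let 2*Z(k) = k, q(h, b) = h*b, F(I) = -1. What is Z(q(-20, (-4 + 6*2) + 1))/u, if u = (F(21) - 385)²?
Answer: -45/74498 ≈ -0.00060404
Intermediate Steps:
q(h, b) = b*h
Z(k) = k/2
u = 148996 (u = (-1 - 385)² = (-386)² = 148996)
Z(q(-20, (-4 + 6*2) + 1))/u = ((((-4 + 6*2) + 1)*(-20))/2)/148996 = ((((-4 + 12) + 1)*(-20))/2)*(1/148996) = (((8 + 1)*(-20))/2)*(1/148996) = ((9*(-20))/2)*(1/148996) = ((½)*(-180))*(1/148996) = -90*1/148996 = -45/74498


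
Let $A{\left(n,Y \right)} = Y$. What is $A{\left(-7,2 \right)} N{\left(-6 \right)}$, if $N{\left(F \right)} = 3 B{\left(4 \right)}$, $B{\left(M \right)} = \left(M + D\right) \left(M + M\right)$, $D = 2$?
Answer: $288$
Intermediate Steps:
$B{\left(M \right)} = 2 M \left(2 + M\right)$ ($B{\left(M \right)} = \left(M + 2\right) \left(M + M\right) = \left(2 + M\right) 2 M = 2 M \left(2 + M\right)$)
$N{\left(F \right)} = 144$ ($N{\left(F \right)} = 3 \cdot 2 \cdot 4 \left(2 + 4\right) = 3 \cdot 2 \cdot 4 \cdot 6 = 3 \cdot 48 = 144$)
$A{\left(-7,2 \right)} N{\left(-6 \right)} = 2 \cdot 144 = 288$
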